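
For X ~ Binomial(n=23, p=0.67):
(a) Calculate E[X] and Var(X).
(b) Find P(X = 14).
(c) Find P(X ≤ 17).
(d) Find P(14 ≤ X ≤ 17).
(a) E[X] = 15.4100, Var(X) = 5.0853
(b) P(X = 14) = 0.139314
(c) P(X ≤ 17) = 0.821934
(d) P(14 ≤ X ≤ 17) = 0.625335

We have X ~ Binomial(n=23, p=0.67).

(a) Moments:
E[X] = 15.4100
Var(X) = 5.0853
σ = √Var(X) = 2.2551

(b) Point probability using PMF:
P(X = 14) = 0.139314

(c) Cumulative probability using CDF:
P(X ≤ 17) = F(17) = 0.821934

(d) Range probability:
P(14 ≤ X ≤ 17) = P(X ≤ 17) - P(X ≤ 13)
                   = F(17) - F(13)
                   = 0.821934 - 0.196599
                   = 0.625335

This means approximately 62.5% of outcomes fall in the interval [14, 17].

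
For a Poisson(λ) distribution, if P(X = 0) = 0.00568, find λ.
λ = 5.1708

For a Poisson(λ) distribution, the PMF at 0 is:
P(X = 0) = λ^0 e^(-λ) / 0! = e^(-λ)

Given P(X = 0) = 0.00568:
e^(-λ) = 0.00568
-λ = ln(0.00568)
λ = -ln(0.00568) = 5.1708

Verification: e^(-5.1708) = 0.00568 ✓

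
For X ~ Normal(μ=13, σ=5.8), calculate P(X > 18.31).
0.179960

We have X ~ Normal(μ=13, σ=5.8).

P(X > 18.31) = 1 - P(X ≤ 18.31)
                = 1 - F(18.31)
                = 1 - 0.820040
                = 0.179960

So there's approximately a 18.0% chance that X exceeds 18.31.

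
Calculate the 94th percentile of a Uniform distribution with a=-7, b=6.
5.2200

We have X ~ Uniform(a=-7, b=6).

We want to find x such that P(X ≤ x) = 0.94.

This is the 94th percentile, which means 94% of values fall below this point.

Using the inverse CDF (quantile function):
x = F⁻¹(0.94) = 5.2200

Verification: P(X ≤ 5.2200) = 0.94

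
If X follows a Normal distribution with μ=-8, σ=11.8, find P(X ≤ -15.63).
0.258942

We have X ~ Normal(μ=-8, σ=11.8).

The CDF gives us P(X ≤ k).

Using the CDF:
P(X ≤ -15.63) = 0.258942

This means there's approximately a 25.9% chance that X is at most -15.63.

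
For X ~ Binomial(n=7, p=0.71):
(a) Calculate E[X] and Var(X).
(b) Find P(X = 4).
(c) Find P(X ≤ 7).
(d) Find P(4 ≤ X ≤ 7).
(a) E[X] = 4.9700, Var(X) = 1.4413
(b) P(X = 4) = 0.216918
(c) P(X ≤ 7) = 1.000000
(d) P(4 ≤ X ≤ 7) = 0.886558

We have X ~ Binomial(n=7, p=0.71).

(a) Moments:
E[X] = 4.9700
Var(X) = 1.4413
σ = √Var(X) = 1.2005

(b) Point probability using PMF:
P(X = 4) = 0.216918

(c) Cumulative probability using CDF:
P(X ≤ 7) = F(7) = 1.000000

(d) Range probability:
P(4 ≤ X ≤ 7) = P(X ≤ 7) - P(X ≤ 3)
                   = F(7) - F(3)
                   = 1.000000 - 0.113442
                   = 0.886558

This means approximately 88.7% of outcomes fall in the interval [4, 7].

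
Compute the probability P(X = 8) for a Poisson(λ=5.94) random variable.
0.101172

We have X ~ Poisson(λ=5.94).

For a Poisson distribution, the PMF gives us the probability of each outcome.

Using the PMF formula:
P(X = 8) = 0.101172

Rounded to 4 decimal places: 0.1012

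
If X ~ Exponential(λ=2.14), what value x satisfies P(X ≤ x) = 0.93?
1.2426

We have X ~ Exponential(λ=2.14).

We want to find x such that P(X ≤ x) = 0.93.

This is the 93rd percentile, which means 93% of values fall below this point.

Using the inverse CDF (quantile function):
x = F⁻¹(0.93) = 1.2426

Verification: P(X ≤ 1.2426) = 0.93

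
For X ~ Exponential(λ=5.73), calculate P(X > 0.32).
0.159837

We have X ~ Exponential(λ=5.73).

P(X > 0.32) = 1 - P(X ≤ 0.32)
                = 1 - F(0.32)
                = 1 - 0.840163
                = 0.159837

So there's approximately a 16.0% chance that X exceeds 0.32.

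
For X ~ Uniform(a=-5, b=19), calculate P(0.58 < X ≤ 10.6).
0.417500

We have X ~ Uniform(a=-5, b=19).

To find P(0.58 < X ≤ 10.6), we use:
P(0.58 < X ≤ 10.6) = P(X ≤ 10.6) - P(X ≤ 0.58)
                 = F(10.6) - F(0.58)
                 = 0.650000 - 0.232500
                 = 0.417500

So there's approximately a 41.8% chance that X falls in this range.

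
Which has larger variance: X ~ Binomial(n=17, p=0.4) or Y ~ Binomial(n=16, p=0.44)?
X has larger variance (4.0800 > 3.9424)

Compute the variance for each distribution:

X ~ Binomial(n=17, p=0.4):
Var(X) = 4.0800

Y ~ Binomial(n=16, p=0.44):
Var(Y) = 3.9424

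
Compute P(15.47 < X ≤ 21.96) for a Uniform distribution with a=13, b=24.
0.590000

We have X ~ Uniform(a=13, b=24).

To find P(15.47 < X ≤ 21.96), we use:
P(15.47 < X ≤ 21.96) = P(X ≤ 21.96) - P(X ≤ 15.47)
                 = F(21.96) - F(15.47)
                 = 0.814545 - 0.224545
                 = 0.590000

So there's approximately a 59.0% chance that X falls in this range.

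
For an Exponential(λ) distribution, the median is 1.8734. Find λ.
λ = 0.3700

For X ~ Exponential(λ), the CDF is F(x) = 1 - e^(-λx).
The median m satisfies F(m) = 0.5:
1 - e^(-λm) = 0.5
e^(-λm) = 0.5
λm = ln(2)
m = ln(2) / λ

Given m = 1.8734:
λ = ln(2) / 1.8734 = 0.693147 / 1.8734 = 0.3700

Verification: ln(2) / 0.3700 = 1.8734 ✓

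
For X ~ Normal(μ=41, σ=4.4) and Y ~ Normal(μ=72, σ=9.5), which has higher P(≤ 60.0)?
X has higher probability (P(X ≤ 60.0) = 1.0000 > P(Y ≤ 60.0) = 0.1033)

Compute P(≤ 60.0) for each distribution:

X ~ Normal(μ=41, σ=4.4):
P(X ≤ 60.0) = 1.0000

Y ~ Normal(μ=72, σ=9.5):
P(Y ≤ 60.0) = 0.1033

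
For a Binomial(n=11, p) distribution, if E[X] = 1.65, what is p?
p = 0.15

For a Binomial(n, p) distribution:
E[X] = n × p

Given n = 11 and E[X] = 1.65:
1.65 = 11 × p
p = 1.65 / 11 = 0.15

Verification: Binomial(11, 0.15) has E[X] = 1.65 ✓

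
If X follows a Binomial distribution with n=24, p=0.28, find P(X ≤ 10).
0.952733

We have X ~ Binomial(n=24, p=0.28).

The CDF gives us P(X ≤ k).

Using the CDF:
P(X ≤ 10) = 0.952733

This means there's approximately a 95.3% chance that X is at most 10.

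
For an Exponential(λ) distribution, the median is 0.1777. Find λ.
λ = 3.9007

For X ~ Exponential(λ), the CDF is F(x) = 1 - e^(-λx).
The median m satisfies F(m) = 0.5:
1 - e^(-λm) = 0.5
e^(-λm) = 0.5
λm = ln(2)
m = ln(2) / λ

Given m = 0.1777:
λ = ln(2) / 0.1777 = 0.693147 / 0.1777 = 3.9007

Verification: ln(2) / 3.9007 = 0.1777 ✓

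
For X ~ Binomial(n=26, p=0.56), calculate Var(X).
6.4064

We have X ~ Binomial(n=26, p=0.56).

For a Binomial distribution with n=26, p=0.56:
Var(X) = 6.4064

The variance measures the spread of the distribution around the mean.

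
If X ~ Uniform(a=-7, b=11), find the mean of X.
2.0000

We have X ~ Uniform(a=-7, b=11).

For a Uniform distribution with a=-7, b=11:
E[X] = 2.0000

This is the expected (average) value of X.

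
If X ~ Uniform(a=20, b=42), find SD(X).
6.3509

We have X ~ Uniform(a=20, b=42).

For a Uniform distribution with a=20, b=42:
σ = √Var(X) = 6.3509

The standard deviation is the square root of the variance.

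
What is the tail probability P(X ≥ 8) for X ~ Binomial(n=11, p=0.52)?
0.141163

We have X ~ Binomial(n=11, p=0.52).

For discrete distributions, P(X ≥ 8) = 1 - P(X ≤ 7).

P(X ≤ 7) = 0.858837
P(X ≥ 8) = 1 - 0.858837 = 0.141163

So there's approximately a 14.1% chance that X is at least 8.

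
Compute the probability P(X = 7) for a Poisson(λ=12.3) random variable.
0.038467

We have X ~ Poisson(λ=12.3).

For a Poisson distribution, the PMF gives us the probability of each outcome.

Using the PMF formula:
P(X = 7) = 0.038467

Rounded to 4 decimal places: 0.0385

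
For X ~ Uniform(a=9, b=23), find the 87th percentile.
21.1800

We have X ~ Uniform(a=9, b=23).

We want to find x such that P(X ≤ x) = 0.87.

This is the 87th percentile, which means 87% of values fall below this point.

Using the inverse CDF (quantile function):
x = F⁻¹(0.87) = 21.1800

Verification: P(X ≤ 21.1800) = 0.87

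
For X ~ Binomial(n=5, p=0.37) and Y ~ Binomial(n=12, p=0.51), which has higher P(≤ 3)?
X has higher probability (P(X ≤ 3) = 0.9340 > P(Y ≤ 3) = 0.0638)

Compute P(≤ 3) for each distribution:

X ~ Binomial(n=5, p=0.37):
P(X ≤ 3) = 0.9340

Y ~ Binomial(n=12, p=0.51):
P(Y ≤ 3) = 0.0638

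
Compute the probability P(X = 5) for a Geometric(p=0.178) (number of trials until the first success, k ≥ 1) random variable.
0.081266

We have X ~ Geometric(p=0.178) (number of trials until the first success, k ≥ 1).

For a Geometric distribution, the PMF gives us the probability of each outcome.

Using the PMF formula:
P(X = 5) = 0.081266

Rounded to 4 decimal places: 0.0813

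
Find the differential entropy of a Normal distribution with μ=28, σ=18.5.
4.3367 nats

We have X ~ Normal(μ=28, σ=18.5).

The differential entropy measures the uncertainty or information content of the distribution.

For a Normal distribution with μ=28, σ=18.5:
h(X) = 4.3367 nats

(In bits, this would be 6.2565 bits.)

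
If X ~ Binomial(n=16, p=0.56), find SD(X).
1.9855

We have X ~ Binomial(n=16, p=0.56).

For a Binomial distribution with n=16, p=0.56:
σ = √Var(X) = 1.9855

The standard deviation is the square root of the variance.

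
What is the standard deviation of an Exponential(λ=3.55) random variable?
0.2817

We have X ~ Exponential(λ=3.55).

For an Exponential distribution with λ=3.55:
σ = √Var(X) = 0.2817

The standard deviation is the square root of the variance.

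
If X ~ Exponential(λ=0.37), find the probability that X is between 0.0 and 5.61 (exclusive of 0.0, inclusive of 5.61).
0.874531

We have X ~ Exponential(λ=0.37).

To find P(0.0 < X ≤ 5.61), we use:
P(0.0 < X ≤ 5.61) = P(X ≤ 5.61) - P(X ≤ 0.0)
                 = F(5.61) - F(0.0)
                 = 0.874531 - 0.000000
                 = 0.874531

So there's approximately a 87.5% chance that X falls in this range.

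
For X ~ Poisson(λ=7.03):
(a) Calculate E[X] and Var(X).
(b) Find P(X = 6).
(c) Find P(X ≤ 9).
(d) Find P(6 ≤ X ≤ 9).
(a) E[X] = 7.0300, Var(X) = 7.0300
(b) P(X = 6) = 0.148357
(c) P(X ≤ 9) = 0.827441
(d) P(6 ≤ X ≤ 9) = 0.530548

We have X ~ Poisson(λ=7.03).

(a) Moments:
E[X] = 7.0300
Var(X) = 7.0300
σ = √Var(X) = 2.6514

(b) Point probability using PMF:
P(X = 6) = 0.148357

(c) Cumulative probability using CDF:
P(X ≤ 9) = F(9) = 0.827441

(d) Range probability:
P(6 ≤ X ≤ 9) = P(X ≤ 9) - P(X ≤ 5)
                   = F(9) - F(5)
                   = 0.827441 - 0.296893
                   = 0.530548

This means approximately 53.1% of outcomes fall in the interval [6, 9].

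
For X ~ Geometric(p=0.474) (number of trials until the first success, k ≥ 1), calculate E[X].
2.1097

We have X ~ Geometric(p=0.474) (number of trials until the first success, k ≥ 1).

For a Geometric distribution with p=0.474 (number of trials until the first success, k ≥ 1):
E[X] = 2.1097

This is the expected (average) value of X.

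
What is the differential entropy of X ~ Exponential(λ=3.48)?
-0.2470 nats

We have X ~ Exponential(λ=3.48).

The differential entropy measures the uncertainty or information content of the distribution.

For an Exponential distribution with λ=3.48:
h(X) = -0.2470 nats

(In bits, this would be -0.3564 bits.)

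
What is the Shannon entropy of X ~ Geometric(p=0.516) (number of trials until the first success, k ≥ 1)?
1.3423 nats

We have X ~ Geometric(p=0.516) (number of trials until the first success, k ≥ 1).

The Shannon entropy measures the uncertainty or information content of the distribution.

For a Geometric distribution with p=0.516 (number of trials until the first success, k ≥ 1):
H(X) = 1.3423 nats

(In bits, this would be 1.9366 bits.)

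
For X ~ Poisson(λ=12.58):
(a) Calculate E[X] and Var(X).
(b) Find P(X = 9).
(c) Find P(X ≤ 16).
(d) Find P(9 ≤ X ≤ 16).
(a) E[X] = 12.5800, Var(X) = 12.5800
(b) P(X = 9) = 0.074806
(c) P(X ≤ 16) = 0.864189
(d) P(9 ≤ X ≤ 16) = 0.743617

We have X ~ Poisson(λ=12.58).

(a) Moments:
E[X] = 12.5800
Var(X) = 12.5800
σ = √Var(X) = 3.5468

(b) Point probability using PMF:
P(X = 9) = 0.074806

(c) Cumulative probability using CDF:
P(X ≤ 16) = F(16) = 0.864189

(d) Range probability:
P(9 ≤ X ≤ 16) = P(X ≤ 16) - P(X ≤ 8)
                   = F(16) - F(8)
                   = 0.864189 - 0.120572
                   = 0.743617

This means approximately 74.4% of outcomes fall in the interval [9, 16].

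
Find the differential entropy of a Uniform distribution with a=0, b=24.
3.1781 nats

We have X ~ Uniform(a=0, b=24).

The differential entropy measures the uncertainty or information content of the distribution.

For a Uniform distribution with a=0, b=24:
h(X) = 3.1781 nats

(In bits, this would be 4.5850 bits.)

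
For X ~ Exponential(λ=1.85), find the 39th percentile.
0.2672

We have X ~ Exponential(λ=1.85).

We want to find x such that P(X ≤ x) = 0.39.

This is the 39th percentile, which means 39% of values fall below this point.

Using the inverse CDF (quantile function):
x = F⁻¹(0.39) = 0.2672

Verification: P(X ≤ 0.2672) = 0.39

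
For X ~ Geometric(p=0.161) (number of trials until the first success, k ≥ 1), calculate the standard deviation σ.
5.6893

We have X ~ Geometric(p=0.161) (number of trials until the first success, k ≥ 1).

For a Geometric distribution with p=0.161 (number of trials until the first success, k ≥ 1):
σ = √Var(X) = 5.6893

The standard deviation is the square root of the variance.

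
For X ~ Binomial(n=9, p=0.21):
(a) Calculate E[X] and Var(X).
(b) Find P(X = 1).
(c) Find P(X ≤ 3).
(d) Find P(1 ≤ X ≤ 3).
(a) E[X] = 1.8900, Var(X) = 1.4931
(b) P(X = 1) = 0.286734
(c) P(X ≤ 3) = 0.900570
(d) P(1 ≤ X ≤ 3) = 0.780718

We have X ~ Binomial(n=9, p=0.21).

(a) Moments:
E[X] = 1.8900
Var(X) = 1.4931
σ = √Var(X) = 1.2219

(b) Point probability using PMF:
P(X = 1) = 0.286734

(c) Cumulative probability using CDF:
P(X ≤ 3) = F(3) = 0.900570

(d) Range probability:
P(1 ≤ X ≤ 3) = P(X ≤ 3) - P(X ≤ 0)
                   = F(3) - F(0)
                   = 0.900570 - 0.119852
                   = 0.780718

This means approximately 78.1% of outcomes fall in the interval [1, 3].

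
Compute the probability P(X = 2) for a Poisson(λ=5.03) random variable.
0.082719

We have X ~ Poisson(λ=5.03).

For a Poisson distribution, the PMF gives us the probability of each outcome.

Using the PMF formula:
P(X = 2) = 0.082719

Rounded to 4 decimal places: 0.0827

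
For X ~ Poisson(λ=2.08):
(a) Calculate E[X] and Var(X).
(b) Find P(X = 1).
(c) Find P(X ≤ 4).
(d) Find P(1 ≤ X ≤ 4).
(a) E[X] = 2.0800, Var(X) = 2.0800
(b) P(X = 1) = 0.259855
(c) P(X ≤ 4) = 0.939841
(d) P(1 ≤ X ≤ 4) = 0.814910

We have X ~ Poisson(λ=2.08).

(a) Moments:
E[X] = 2.0800
Var(X) = 2.0800
σ = √Var(X) = 1.4422

(b) Point probability using PMF:
P(X = 1) = 0.259855

(c) Cumulative probability using CDF:
P(X ≤ 4) = F(4) = 0.939841

(d) Range probability:
P(1 ≤ X ≤ 4) = P(X ≤ 4) - P(X ≤ 0)
                   = F(4) - F(0)
                   = 0.939841 - 0.124930
                   = 0.814910

This means approximately 81.5% of outcomes fall in the interval [1, 4].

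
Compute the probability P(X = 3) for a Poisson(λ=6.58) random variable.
0.065897

We have X ~ Poisson(λ=6.58).

For a Poisson distribution, the PMF gives us the probability of each outcome.

Using the PMF formula:
P(X = 3) = 0.065897

Rounded to 4 decimal places: 0.0659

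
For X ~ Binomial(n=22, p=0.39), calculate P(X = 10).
0.139724

We have X ~ Binomial(n=22, p=0.39).

For a Binomial distribution, the PMF gives us the probability of each outcome.

Using the PMF formula:
P(X = 10) = 0.139724

Rounded to 4 decimal places: 0.1397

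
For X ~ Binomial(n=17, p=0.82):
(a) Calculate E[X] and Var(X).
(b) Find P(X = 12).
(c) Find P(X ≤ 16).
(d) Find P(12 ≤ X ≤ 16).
(a) E[X] = 13.9400, Var(X) = 2.5092
(b) P(X = 12) = 0.108064
(c) P(X ≤ 16) = 0.965736
(d) P(12 ≤ X ≤ 16) = 0.896252

We have X ~ Binomial(n=17, p=0.82).

(a) Moments:
E[X] = 13.9400
Var(X) = 2.5092
σ = √Var(X) = 1.5840

(b) Point probability using PMF:
P(X = 12) = 0.108064

(c) Cumulative probability using CDF:
P(X ≤ 16) = F(16) = 0.965736

(d) Range probability:
P(12 ≤ X ≤ 16) = P(X ≤ 16) - P(X ≤ 11)
                   = F(16) - F(11)
                   = 0.965736 - 0.069484
                   = 0.896252

This means approximately 89.6% of outcomes fall in the interval [12, 16].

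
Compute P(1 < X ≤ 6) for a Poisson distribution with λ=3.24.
0.786852

We have X ~ Poisson(λ=3.24).

To find P(1 < X ≤ 6), we use:
P(1 < X ≤ 6) = P(X ≤ 6) - P(X ≤ 1)
                 = F(6) - F(1)
                 = 0.952907 - 0.166055
                 = 0.786852

So there's approximately a 78.7% chance that X falls in this range.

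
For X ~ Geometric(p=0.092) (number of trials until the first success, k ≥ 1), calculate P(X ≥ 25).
0.098642

We have X ~ Geometric(p=0.092) (number of trials until the first success, k ≥ 1).

For discrete distributions, P(X ≥ 25) = 1 - P(X ≤ 24).

P(X ≤ 24) = 0.901358
P(X ≥ 25) = 1 - 0.901358 = 0.098642

So there's approximately a 9.9% chance that X is at least 25.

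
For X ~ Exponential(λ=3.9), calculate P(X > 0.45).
0.172907

We have X ~ Exponential(λ=3.9).

P(X > 0.45) = 1 - P(X ≤ 0.45)
                = 1 - F(0.45)
                = 1 - 0.827093
                = 0.172907

So there's approximately a 17.3% chance that X exceeds 0.45.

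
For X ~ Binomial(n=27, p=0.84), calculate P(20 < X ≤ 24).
0.701334

We have X ~ Binomial(n=27, p=0.84).

To find P(20 < X ≤ 24), we use:
P(20 < X ≤ 24) = P(X ≤ 24) - P(X ≤ 20)
                 = F(24) - F(20)
                 = 0.829593 - 0.128260
                 = 0.701334

So there's approximately a 70.1% chance that X falls in this range.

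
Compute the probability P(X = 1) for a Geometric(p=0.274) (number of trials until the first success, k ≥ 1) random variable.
0.274000

We have X ~ Geometric(p=0.274) (number of trials until the first success, k ≥ 1).

For a Geometric distribution, the PMF gives us the probability of each outcome.

Using the PMF formula:
P(X = 1) = 0.274000

Rounded to 4 decimal places: 0.2740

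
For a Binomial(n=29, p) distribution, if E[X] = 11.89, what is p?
p = 0.41

For a Binomial(n, p) distribution:
E[X] = n × p

Given n = 29 and E[X] = 11.89:
11.89 = 29 × p
p = 11.89 / 29 = 0.41

Verification: Binomial(29, 0.41) has E[X] = 11.89 ✓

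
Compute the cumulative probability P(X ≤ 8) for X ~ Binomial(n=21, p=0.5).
0.191655

We have X ~ Binomial(n=21, p=0.5).

The CDF gives us P(X ≤ k).

Using the CDF:
P(X ≤ 8) = 0.191655

This means there's approximately a 19.2% chance that X is at most 8.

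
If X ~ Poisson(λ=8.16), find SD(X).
2.8566

We have X ~ Poisson(λ=8.16).

For a Poisson distribution with λ=8.16:
σ = √Var(X) = 2.8566

The standard deviation is the square root of the variance.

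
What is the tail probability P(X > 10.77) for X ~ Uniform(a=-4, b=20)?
0.384583

We have X ~ Uniform(a=-4, b=20).

P(X > 10.77) = 1 - P(X ≤ 10.77)
                = 1 - F(10.77)
                = 1 - 0.615417
                = 0.384583

So there's approximately a 38.5% chance that X exceeds 10.77.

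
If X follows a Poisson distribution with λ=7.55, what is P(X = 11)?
0.059888

We have X ~ Poisson(λ=7.55).

For a Poisson distribution, the PMF gives us the probability of each outcome.

Using the PMF formula:
P(X = 11) = 0.059888

Rounded to 4 decimal places: 0.0599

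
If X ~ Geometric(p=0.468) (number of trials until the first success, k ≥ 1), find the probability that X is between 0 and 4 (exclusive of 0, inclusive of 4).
0.919897

We have X ~ Geometric(p=0.468) (number of trials until the first success, k ≥ 1).

To find P(0 < X ≤ 4), we use:
P(0 < X ≤ 4) = P(X ≤ 4) - P(X ≤ 0)
                 = F(4) - F(0)
                 = 0.919897 - 0.000000
                 = 0.919897

So there's approximately a 92.0% chance that X falls in this range.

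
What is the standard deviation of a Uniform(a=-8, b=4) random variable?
3.4641

We have X ~ Uniform(a=-8, b=4).

For a Uniform distribution with a=-8, b=4:
σ = √Var(X) = 3.4641

The standard deviation is the square root of the variance.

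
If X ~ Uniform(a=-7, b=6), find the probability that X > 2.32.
0.283077

We have X ~ Uniform(a=-7, b=6).

P(X > 2.32) = 1 - P(X ≤ 2.32)
                = 1 - F(2.32)
                = 1 - 0.716923
                = 0.283077

So there's approximately a 28.3% chance that X exceeds 2.32.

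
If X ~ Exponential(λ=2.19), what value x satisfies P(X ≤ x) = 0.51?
0.3257

We have X ~ Exponential(λ=2.19).

We want to find x such that P(X ≤ x) = 0.51.

This is the 51st percentile, which means 51% of values fall below this point.

Using the inverse CDF (quantile function):
x = F⁻¹(0.51) = 0.3257

Verification: P(X ≤ 0.3257) = 0.51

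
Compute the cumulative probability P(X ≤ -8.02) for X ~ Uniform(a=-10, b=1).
0.180000

We have X ~ Uniform(a=-10, b=1).

The CDF gives us P(X ≤ k).

Using the CDF:
P(X ≤ -8.02) = 0.180000

This means there's approximately a 18.0% chance that X is at most -8.02.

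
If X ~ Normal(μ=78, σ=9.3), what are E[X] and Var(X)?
E[X] = 78.0000, Var(X) = 86.4900

We have X ~ Normal(μ=78, σ=9.3).

For a Normal distribution with μ=78, σ=9.3:

Expected value:
E[X] = 78.0000

Variance:
Var(X) = 86.4900

Standard deviation:
σ = √Var(X) = 9.3000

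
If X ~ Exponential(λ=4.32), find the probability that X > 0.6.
0.074870

We have X ~ Exponential(λ=4.32).

P(X > 0.6) = 1 - P(X ≤ 0.6)
                = 1 - F(0.6)
                = 1 - 0.925130
                = 0.074870

So there's approximately a 7.5% chance that X exceeds 0.6.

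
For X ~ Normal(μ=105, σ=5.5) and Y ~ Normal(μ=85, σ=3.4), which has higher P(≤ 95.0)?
Y has higher probability (P(Y ≤ 95.0) = 0.9984 > P(X ≤ 95.0) = 0.0345)

Compute P(≤ 95.0) for each distribution:

X ~ Normal(μ=105, σ=5.5):
P(X ≤ 95.0) = 0.0345

Y ~ Normal(μ=85, σ=3.4):
P(Y ≤ 95.0) = 0.9984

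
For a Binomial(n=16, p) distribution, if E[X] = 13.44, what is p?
p = 0.84

For a Binomial(n, p) distribution:
E[X] = n × p

Given n = 16 and E[X] = 13.44:
13.44 = 16 × p
p = 13.44 / 16 = 0.84

Verification: Binomial(16, 0.84) has E[X] = 13.44 ✓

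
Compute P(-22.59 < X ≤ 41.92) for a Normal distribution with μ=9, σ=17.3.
0.937548

We have X ~ Normal(μ=9, σ=17.3).

To find P(-22.59 < X ≤ 41.92), we use:
P(-22.59 < X ≤ 41.92) = P(X ≤ 41.92) - P(X ≤ -22.59)
                 = F(41.92) - F(-22.59)
                 = 0.971473 - 0.033924
                 = 0.937548

So there's approximately a 93.8% chance that X falls in this range.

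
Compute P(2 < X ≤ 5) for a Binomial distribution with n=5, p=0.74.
0.885658

We have X ~ Binomial(n=5, p=0.74).

To find P(2 < X ≤ 5), we use:
P(2 < X ≤ 5) = P(X ≤ 5) - P(X ≤ 2)
                 = F(5) - F(2)
                 = 1.000000 - 0.114342
                 = 0.885658

So there's approximately a 88.6% chance that X falls in this range.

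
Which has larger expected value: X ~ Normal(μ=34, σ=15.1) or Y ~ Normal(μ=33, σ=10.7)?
X has larger mean (34.0000 > 33.0000)

Compute the expected value for each distribution:

X ~ Normal(μ=34, σ=15.1):
E[X] = 34.0000

Y ~ Normal(μ=33, σ=10.7):
E[Y] = 33.0000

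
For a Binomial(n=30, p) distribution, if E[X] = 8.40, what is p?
p = 0.28

For a Binomial(n, p) distribution:
E[X] = n × p

Given n = 30 and E[X] = 8.40:
8.40 = 30 × p
p = 8.40 / 30 = 0.28

Verification: Binomial(30, 0.28) has E[X] = 8.40 ✓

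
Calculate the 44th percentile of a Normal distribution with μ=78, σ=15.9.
75.5996

We have X ~ Normal(μ=78, σ=15.9).

We want to find x such that P(X ≤ x) = 0.44.

This is the 44th percentile, which means 44% of values fall below this point.

Using the inverse CDF (quantile function):
x = F⁻¹(0.44) = 75.5996

Verification: P(X ≤ 75.5996) = 0.44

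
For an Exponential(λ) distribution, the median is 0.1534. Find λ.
λ = 4.5186

For X ~ Exponential(λ), the CDF is F(x) = 1 - e^(-λx).
The median m satisfies F(m) = 0.5:
1 - e^(-λm) = 0.5
e^(-λm) = 0.5
λm = ln(2)
m = ln(2) / λ

Given m = 0.1534:
λ = ln(2) / 0.1534 = 0.693147 / 0.1534 = 4.5186

Verification: ln(2) / 4.5186 = 0.1534 ✓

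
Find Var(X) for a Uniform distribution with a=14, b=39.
52.0833

We have X ~ Uniform(a=14, b=39).

For a Uniform distribution with a=14, b=39:
Var(X) = 52.0833

The variance measures the spread of the distribution around the mean.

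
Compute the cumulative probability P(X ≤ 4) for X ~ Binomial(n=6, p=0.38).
0.967514

We have X ~ Binomial(n=6, p=0.38).

The CDF gives us P(X ≤ k).

Using the CDF:
P(X ≤ 4) = 0.967514

This means there's approximately a 96.8% chance that X is at most 4.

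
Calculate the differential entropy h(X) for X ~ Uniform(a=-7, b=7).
2.6391 nats

We have X ~ Uniform(a=-7, b=7).

The differential entropy measures the uncertainty or information content of the distribution.

For a Uniform distribution with a=-7, b=7:
h(X) = 2.6391 nats

(In bits, this would be 3.8074 bits.)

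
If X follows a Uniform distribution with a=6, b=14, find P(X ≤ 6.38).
0.047500

We have X ~ Uniform(a=6, b=14).

The CDF gives us P(X ≤ k).

Using the CDF:
P(X ≤ 6.38) = 0.047500

This means there's approximately a 4.7% chance that X is at most 6.38.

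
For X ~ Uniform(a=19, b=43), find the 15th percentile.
22.6000

We have X ~ Uniform(a=19, b=43).

We want to find x such that P(X ≤ x) = 0.15.

This is the 15th percentile, which means 15% of values fall below this point.

Using the inverse CDF (quantile function):
x = F⁻¹(0.15) = 22.6000

Verification: P(X ≤ 22.6000) = 0.15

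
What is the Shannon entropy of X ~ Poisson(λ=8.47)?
2.4767 nats

We have X ~ Poisson(λ=8.47).

The Shannon entropy measures the uncertainty or information content of the distribution.

For a Poisson distribution with λ=8.47:
H(X) = 2.4767 nats

(In bits, this would be 3.5731 bits.)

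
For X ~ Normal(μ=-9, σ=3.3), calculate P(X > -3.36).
0.043717

We have X ~ Normal(μ=-9, σ=3.3).

P(X > -3.36) = 1 - P(X ≤ -3.36)
                = 1 - F(-3.36)
                = 1 - 0.956283
                = 0.043717

So there's approximately a 4.4% chance that X exceeds -3.36.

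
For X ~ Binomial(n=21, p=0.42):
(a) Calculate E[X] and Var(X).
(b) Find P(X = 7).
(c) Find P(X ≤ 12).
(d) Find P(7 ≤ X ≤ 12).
(a) E[X] = 8.8200, Var(X) = 5.1156
(b) P(X = 7) = 0.130690
(c) P(X ≤ 12) = 0.947199
(d) P(7 ≤ X ≤ 12) = 0.794851

We have X ~ Binomial(n=21, p=0.42).

(a) Moments:
E[X] = 8.8200
Var(X) = 5.1156
σ = √Var(X) = 2.2618

(b) Point probability using PMF:
P(X = 7) = 0.130690

(c) Cumulative probability using CDF:
P(X ≤ 12) = F(12) = 0.947199

(d) Range probability:
P(7 ≤ X ≤ 12) = P(X ≤ 12) - P(X ≤ 6)
                   = F(12) - F(6)
                   = 0.947199 - 0.152348
                   = 0.794851

This means approximately 79.5% of outcomes fall in the interval [7, 12].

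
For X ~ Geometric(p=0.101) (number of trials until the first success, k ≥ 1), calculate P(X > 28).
0.050731

We have X ~ Geometric(p=0.101) (number of trials until the first success, k ≥ 1).

P(X > 28) = 1 - P(X ≤ 28)
                = 1 - F(28)
                = 1 - 0.949269
                = 0.050731

So there's approximately a 5.1% chance that X exceeds 28.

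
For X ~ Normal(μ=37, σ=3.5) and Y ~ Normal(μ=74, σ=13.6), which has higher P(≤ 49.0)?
X has higher probability (P(X ≤ 49.0) = 0.9997 > P(Y ≤ 49.0) = 0.0330)

Compute P(≤ 49.0) for each distribution:

X ~ Normal(μ=37, σ=3.5):
P(X ≤ 49.0) = 0.9997

Y ~ Normal(μ=74, σ=13.6):
P(Y ≤ 49.0) = 0.0330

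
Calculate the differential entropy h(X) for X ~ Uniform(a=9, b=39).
3.4012 nats

We have X ~ Uniform(a=9, b=39).

The differential entropy measures the uncertainty or information content of the distribution.

For a Uniform distribution with a=9, b=39:
h(X) = 3.4012 nats

(In bits, this would be 4.9069 bits.)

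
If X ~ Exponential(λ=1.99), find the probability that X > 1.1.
0.112029

We have X ~ Exponential(λ=1.99).

P(X > 1.1) = 1 - P(X ≤ 1.1)
                = 1 - F(1.1)
                = 1 - 0.887971
                = 0.112029

So there's approximately a 11.2% chance that X exceeds 1.1.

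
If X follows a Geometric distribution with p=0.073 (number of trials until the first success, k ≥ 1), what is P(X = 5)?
0.053907

We have X ~ Geometric(p=0.073) (number of trials until the first success, k ≥ 1).

For a Geometric distribution, the PMF gives us the probability of each outcome.

Using the PMF formula:
P(X = 5) = 0.053907

Rounded to 4 decimal places: 0.0539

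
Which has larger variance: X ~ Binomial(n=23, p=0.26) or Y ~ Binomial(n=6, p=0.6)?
X has larger variance (4.4252 > 1.4400)

Compute the variance for each distribution:

X ~ Binomial(n=23, p=0.26):
Var(X) = 4.4252

Y ~ Binomial(n=6, p=0.6):
Var(Y) = 1.4400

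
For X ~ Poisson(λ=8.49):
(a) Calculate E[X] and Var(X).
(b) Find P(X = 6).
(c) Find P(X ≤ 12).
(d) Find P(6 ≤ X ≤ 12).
(a) E[X] = 8.4900, Var(X) = 8.4900
(b) P(X = 6) = 0.106894
(c) P(X ≤ 12) = 0.909686
(d) P(6 ≤ X ≤ 12) = 0.759335

We have X ~ Poisson(λ=8.49).

(a) Moments:
E[X] = 8.4900
Var(X) = 8.4900
σ = √Var(X) = 2.9138

(b) Point probability using PMF:
P(X = 6) = 0.106894

(c) Cumulative probability using CDF:
P(X ≤ 12) = F(12) = 0.909686

(d) Range probability:
P(6 ≤ X ≤ 12) = P(X ≤ 12) - P(X ≤ 5)
                   = F(12) - F(5)
                   = 0.909686 - 0.150351
                   = 0.759335

This means approximately 75.9% of outcomes fall in the interval [6, 12].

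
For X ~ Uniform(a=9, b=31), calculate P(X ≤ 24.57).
0.707727

We have X ~ Uniform(a=9, b=31).

The CDF gives us P(X ≤ k).

Using the CDF:
P(X ≤ 24.57) = 0.707727

This means there's approximately a 70.8% chance that X is at most 24.57.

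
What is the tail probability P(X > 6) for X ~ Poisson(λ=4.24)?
0.137148

We have X ~ Poisson(λ=4.24).

P(X > 6) = 1 - P(X ≤ 6)
                = 1 - F(6)
                = 1 - 0.862852
                = 0.137148

So there's approximately a 13.7% chance that X exceeds 6.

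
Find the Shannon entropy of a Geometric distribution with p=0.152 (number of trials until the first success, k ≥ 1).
2.8037 nats

We have X ~ Geometric(p=0.152) (number of trials until the first success, k ≥ 1).

The Shannon entropy measures the uncertainty or information content of the distribution.

For a Geometric distribution with p=0.152 (number of trials until the first success, k ≥ 1):
H(X) = 2.8037 nats

(In bits, this would be 4.0449 bits.)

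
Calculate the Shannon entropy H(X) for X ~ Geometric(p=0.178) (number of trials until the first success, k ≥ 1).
2.6312 nats

We have X ~ Geometric(p=0.178) (number of trials until the first success, k ≥ 1).

The Shannon entropy measures the uncertainty or information content of the distribution.

For a Geometric distribution with p=0.178 (number of trials until the first success, k ≥ 1):
H(X) = 2.6312 nats

(In bits, this would be 3.7960 bits.)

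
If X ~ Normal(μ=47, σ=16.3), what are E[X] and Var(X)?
E[X] = 47.0000, Var(X) = 265.6900

We have X ~ Normal(μ=47, σ=16.3).

For a Normal distribution with μ=47, σ=16.3:

Expected value:
E[X] = 47.0000

Variance:
Var(X) = 265.6900

Standard deviation:
σ = √Var(X) = 16.3000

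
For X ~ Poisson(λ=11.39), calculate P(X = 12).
0.112547

We have X ~ Poisson(λ=11.39).

For a Poisson distribution, the PMF gives us the probability of each outcome.

Using the PMF formula:
P(X = 12) = 0.112547

Rounded to 4 decimal places: 0.1125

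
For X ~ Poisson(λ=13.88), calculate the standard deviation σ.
3.7256

We have X ~ Poisson(λ=13.88).

For a Poisson distribution with λ=13.88:
σ = √Var(X) = 3.7256

The standard deviation is the square root of the variance.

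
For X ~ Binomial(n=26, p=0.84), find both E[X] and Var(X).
E[X] = 21.8400, Var(X) = 3.4944

We have X ~ Binomial(n=26, p=0.84).

For a Binomial distribution with n=26, p=0.84:

Expected value:
E[X] = 21.8400

Variance:
Var(X) = 3.4944

Standard deviation:
σ = √Var(X) = 1.8693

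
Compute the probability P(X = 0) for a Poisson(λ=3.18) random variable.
0.041586

We have X ~ Poisson(λ=3.18).

For a Poisson distribution, the PMF gives us the probability of each outcome.

Using the PMF formula:
P(X = 0) = 0.041586

Rounded to 4 decimal places: 0.0416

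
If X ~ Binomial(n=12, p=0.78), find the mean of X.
9.3600

We have X ~ Binomial(n=12, p=0.78).

For a Binomial distribution with n=12, p=0.78:
E[X] = 9.3600

This is the expected (average) value of X.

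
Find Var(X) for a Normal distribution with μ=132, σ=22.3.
497.2900

We have X ~ Normal(μ=132, σ=22.3).

For a Normal distribution with μ=132, σ=22.3:
Var(X) = 497.2900

The variance measures the spread of the distribution around the mean.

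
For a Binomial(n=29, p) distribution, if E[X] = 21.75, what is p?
p = 0.75

For a Binomial(n, p) distribution:
E[X] = n × p

Given n = 29 and E[X] = 21.75:
21.75 = 29 × p
p = 21.75 / 29 = 0.75

Verification: Binomial(29, 0.75) has E[X] = 21.75 ✓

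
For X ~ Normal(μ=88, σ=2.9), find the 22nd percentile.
85.7606

We have X ~ Normal(μ=88, σ=2.9).

We want to find x such that P(X ≤ x) = 0.22.

This is the 22nd percentile, which means 22% of values fall below this point.

Using the inverse CDF (quantile function):
x = F⁻¹(0.22) = 85.7606

Verification: P(X ≤ 85.7606) = 0.22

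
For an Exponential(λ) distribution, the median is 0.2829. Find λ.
λ = 2.4501

For X ~ Exponential(λ), the CDF is F(x) = 1 - e^(-λx).
The median m satisfies F(m) = 0.5:
1 - e^(-λm) = 0.5
e^(-λm) = 0.5
λm = ln(2)
m = ln(2) / λ

Given m = 0.2829:
λ = ln(2) / 0.2829 = 0.693147 / 0.2829 = 2.4501

Verification: ln(2) / 2.4501 = 0.2829 ✓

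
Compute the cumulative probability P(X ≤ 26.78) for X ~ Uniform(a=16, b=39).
0.468696

We have X ~ Uniform(a=16, b=39).

The CDF gives us P(X ≤ k).

Using the CDF:
P(X ≤ 26.78) = 0.468696

This means there's approximately a 46.9% chance that X is at most 26.78.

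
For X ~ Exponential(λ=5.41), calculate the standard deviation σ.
0.1848

We have X ~ Exponential(λ=5.41).

For an Exponential distribution with λ=5.41:
σ = √Var(X) = 0.1848

The standard deviation is the square root of the variance.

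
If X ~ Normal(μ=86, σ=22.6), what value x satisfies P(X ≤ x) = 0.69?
97.2062

We have X ~ Normal(μ=86, σ=22.6).

We want to find x such that P(X ≤ x) = 0.69.

This is the 69th percentile, which means 69% of values fall below this point.

Using the inverse CDF (quantile function):
x = F⁻¹(0.69) = 97.2062

Verification: P(X ≤ 97.2062) = 0.69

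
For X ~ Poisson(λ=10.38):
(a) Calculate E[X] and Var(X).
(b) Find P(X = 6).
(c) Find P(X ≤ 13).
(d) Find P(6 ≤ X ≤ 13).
(a) E[X] = 10.3800, Var(X) = 10.3800
(b) P(X = 6) = 0.053936
(c) P(X ≤ 13) = 0.835211
(d) P(6 ≤ X ≤ 13) = 0.781204

We have X ~ Poisson(λ=10.38).

(a) Moments:
E[X] = 10.3800
Var(X) = 10.3800
σ = √Var(X) = 3.2218

(b) Point probability using PMF:
P(X = 6) = 0.053936

(c) Cumulative probability using CDF:
P(X ≤ 13) = F(13) = 0.835211

(d) Range probability:
P(6 ≤ X ≤ 13) = P(X ≤ 13) - P(X ≤ 5)
                   = F(13) - F(5)
                   = 0.835211 - 0.054007
                   = 0.781204

This means approximately 78.1% of outcomes fall in the interval [6, 13].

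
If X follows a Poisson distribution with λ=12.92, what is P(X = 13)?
0.109913

We have X ~ Poisson(λ=12.92).

For a Poisson distribution, the PMF gives us the probability of each outcome.

Using the PMF formula:
P(X = 13) = 0.109913

Rounded to 4 decimal places: 0.1099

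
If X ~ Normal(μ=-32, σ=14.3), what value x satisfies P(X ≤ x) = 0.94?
-9.7667

We have X ~ Normal(μ=-32, σ=14.3).

We want to find x such that P(X ≤ x) = 0.94.

This is the 94th percentile, which means 94% of values fall below this point.

Using the inverse CDF (quantile function):
x = F⁻¹(0.94) = -9.7667

Verification: P(X ≤ -9.7667) = 0.94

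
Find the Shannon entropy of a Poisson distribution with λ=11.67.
2.6400 nats

We have X ~ Poisson(λ=11.67).

The Shannon entropy measures the uncertainty or information content of the distribution.

For a Poisson distribution with λ=11.67:
H(X) = 2.6400 nats

(In bits, this would be 3.8087 bits.)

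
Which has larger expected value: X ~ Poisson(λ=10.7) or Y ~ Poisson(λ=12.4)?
Y has larger mean (12.4000 > 10.7000)

Compute the expected value for each distribution:

X ~ Poisson(λ=10.7):
E[X] = 10.7000

Y ~ Poisson(λ=12.4):
E[Y] = 12.4000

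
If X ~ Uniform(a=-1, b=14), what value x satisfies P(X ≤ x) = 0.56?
7.4000

We have X ~ Uniform(a=-1, b=14).

We want to find x such that P(X ≤ x) = 0.56.

This is the 56th percentile, which means 56% of values fall below this point.

Using the inverse CDF (quantile function):
x = F⁻¹(0.56) = 7.4000

Verification: P(X ≤ 7.4000) = 0.56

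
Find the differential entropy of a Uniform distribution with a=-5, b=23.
3.3322 nats

We have X ~ Uniform(a=-5, b=23).

The differential entropy measures the uncertainty or information content of the distribution.

For a Uniform distribution with a=-5, b=23:
h(X) = 3.3322 nats

(In bits, this would be 4.8074 bits.)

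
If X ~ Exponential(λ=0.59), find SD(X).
1.6949

We have X ~ Exponential(λ=0.59).

For an Exponential distribution with λ=0.59:
σ = √Var(X) = 1.6949

The standard deviation is the square root of the variance.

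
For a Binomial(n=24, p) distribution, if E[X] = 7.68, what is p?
p = 0.32

For a Binomial(n, p) distribution:
E[X] = n × p

Given n = 24 and E[X] = 7.68:
7.68 = 24 × p
p = 7.68 / 24 = 0.32

Verification: Binomial(24, 0.32) has E[X] = 7.68 ✓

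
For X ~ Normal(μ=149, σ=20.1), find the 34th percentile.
140.7095

We have X ~ Normal(μ=149, σ=20.1).

We want to find x such that P(X ≤ x) = 0.34.

This is the 34th percentile, which means 34% of values fall below this point.

Using the inverse CDF (quantile function):
x = F⁻¹(0.34) = 140.7095

Verification: P(X ≤ 140.7095) = 0.34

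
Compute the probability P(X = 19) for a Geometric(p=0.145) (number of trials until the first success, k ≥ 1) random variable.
0.008645

We have X ~ Geometric(p=0.145) (number of trials until the first success, k ≥ 1).

For a Geometric distribution, the PMF gives us the probability of each outcome.

Using the PMF formula:
P(X = 19) = 0.008645

Rounded to 4 decimal places: 0.0086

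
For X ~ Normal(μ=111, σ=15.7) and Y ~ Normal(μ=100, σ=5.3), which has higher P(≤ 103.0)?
Y has higher probability (P(Y ≤ 103.0) = 0.7143 > P(X ≤ 103.0) = 0.3052)

Compute P(≤ 103.0) for each distribution:

X ~ Normal(μ=111, σ=15.7):
P(X ≤ 103.0) = 0.3052

Y ~ Normal(μ=100, σ=5.3):
P(Y ≤ 103.0) = 0.7143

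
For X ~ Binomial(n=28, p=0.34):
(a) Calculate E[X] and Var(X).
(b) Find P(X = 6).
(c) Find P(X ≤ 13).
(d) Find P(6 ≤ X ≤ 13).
(a) E[X] = 9.5200, Var(X) = 6.2832
(b) P(X = 6) = 0.062357
(c) P(X ≤ 13) = 0.941170
(d) P(6 ≤ X ≤ 13) = 0.891832

We have X ~ Binomial(n=28, p=0.34).

(a) Moments:
E[X] = 9.5200
Var(X) = 6.2832
σ = √Var(X) = 2.5066

(b) Point probability using PMF:
P(X = 6) = 0.062357

(c) Cumulative probability using CDF:
P(X ≤ 13) = F(13) = 0.941170

(d) Range probability:
P(6 ≤ X ≤ 13) = P(X ≤ 13) - P(X ≤ 5)
                   = F(13) - F(5)
                   = 0.941170 - 0.049338
                   = 0.891832

This means approximately 89.2% of outcomes fall in the interval [6, 13].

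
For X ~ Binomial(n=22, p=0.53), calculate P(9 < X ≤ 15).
0.773343

We have X ~ Binomial(n=22, p=0.53).

To find P(9 < X ≤ 15), we use:
P(9 < X ≤ 15) = P(X ≤ 15) - P(X ≤ 9)
                 = F(15) - F(9)
                 = 0.951434 - 0.178091
                 = 0.773343

So there's approximately a 77.3% chance that X falls in this range.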